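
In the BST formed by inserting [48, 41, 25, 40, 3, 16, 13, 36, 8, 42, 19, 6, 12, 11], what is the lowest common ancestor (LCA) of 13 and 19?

Tree insertion order: [48, 41, 25, 40, 3, 16, 13, 36, 8, 42, 19, 6, 12, 11]
Tree (level-order array): [48, 41, None, 25, 42, 3, 40, None, None, None, 16, 36, None, 13, 19, None, None, 8, None, None, None, 6, 12, None, None, 11]
In a BST, the LCA of p=13, q=19 is the first node v on the
root-to-leaf path with p <= v <= q (go left if both < v, right if both > v).
Walk from root:
  at 48: both 13 and 19 < 48, go left
  at 41: both 13 and 19 < 41, go left
  at 25: both 13 and 19 < 25, go left
  at 3: both 13 and 19 > 3, go right
  at 16: 13 <= 16 <= 19, this is the LCA
LCA = 16


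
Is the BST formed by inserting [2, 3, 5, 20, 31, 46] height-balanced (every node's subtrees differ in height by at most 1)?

Tree (level-order array): [2, None, 3, None, 5, None, 20, None, 31, None, 46]
Definition: a tree is height-balanced if, at every node, |h(left) - h(right)| <= 1 (empty subtree has height -1).
Bottom-up per-node check:
  node 46: h_left=-1, h_right=-1, diff=0 [OK], height=0
  node 31: h_left=-1, h_right=0, diff=1 [OK], height=1
  node 20: h_left=-1, h_right=1, diff=2 [FAIL (|-1-1|=2 > 1)], height=2
  node 5: h_left=-1, h_right=2, diff=3 [FAIL (|-1-2|=3 > 1)], height=3
  node 3: h_left=-1, h_right=3, diff=4 [FAIL (|-1-3|=4 > 1)], height=4
  node 2: h_left=-1, h_right=4, diff=5 [FAIL (|-1-4|=5 > 1)], height=5
Node 20 violates the condition: |-1 - 1| = 2 > 1.
Result: Not balanced


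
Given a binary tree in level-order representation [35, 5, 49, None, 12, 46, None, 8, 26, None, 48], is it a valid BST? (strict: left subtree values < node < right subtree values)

Level-order array: [35, 5, 49, None, 12, 46, None, 8, 26, None, 48]
Validate using subtree bounds (lo, hi): at each node, require lo < value < hi,
then recurse left with hi=value and right with lo=value.
Preorder trace (stopping at first violation):
  at node 35 with bounds (-inf, +inf): OK
  at node 5 with bounds (-inf, 35): OK
  at node 12 with bounds (5, 35): OK
  at node 8 with bounds (5, 12): OK
  at node 26 with bounds (12, 35): OK
  at node 49 with bounds (35, +inf): OK
  at node 46 with bounds (35, 49): OK
  at node 48 with bounds (46, 49): OK
No violation found at any node.
Result: Valid BST


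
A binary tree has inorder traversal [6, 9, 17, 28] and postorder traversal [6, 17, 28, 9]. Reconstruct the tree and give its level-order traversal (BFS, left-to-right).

Inorder:   [6, 9, 17, 28]
Postorder: [6, 17, 28, 9]
Algorithm: postorder visits root last, so walk postorder right-to-left;
each value is the root of the current inorder slice — split it at that
value, recurse on the right subtree first, then the left.
Recursive splits:
  root=9; inorder splits into left=[6], right=[17, 28]
  root=28; inorder splits into left=[17], right=[]
  root=17; inorder splits into left=[], right=[]
  root=6; inorder splits into left=[], right=[]
Reconstructed level-order: [9, 6, 28, 17]


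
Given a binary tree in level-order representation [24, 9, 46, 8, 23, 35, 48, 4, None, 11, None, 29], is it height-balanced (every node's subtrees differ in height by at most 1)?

Tree (level-order array): [24, 9, 46, 8, 23, 35, 48, 4, None, 11, None, 29]
Definition: a tree is height-balanced if, at every node, |h(left) - h(right)| <= 1 (empty subtree has height -1).
Bottom-up per-node check:
  node 4: h_left=-1, h_right=-1, diff=0 [OK], height=0
  node 8: h_left=0, h_right=-1, diff=1 [OK], height=1
  node 11: h_left=-1, h_right=-1, diff=0 [OK], height=0
  node 23: h_left=0, h_right=-1, diff=1 [OK], height=1
  node 9: h_left=1, h_right=1, diff=0 [OK], height=2
  node 29: h_left=-1, h_right=-1, diff=0 [OK], height=0
  node 35: h_left=0, h_right=-1, diff=1 [OK], height=1
  node 48: h_left=-1, h_right=-1, diff=0 [OK], height=0
  node 46: h_left=1, h_right=0, diff=1 [OK], height=2
  node 24: h_left=2, h_right=2, diff=0 [OK], height=3
All nodes satisfy the balance condition.
Result: Balanced


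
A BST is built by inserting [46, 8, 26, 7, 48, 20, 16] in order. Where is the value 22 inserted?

Starting tree (level order): [46, 8, 48, 7, 26, None, None, None, None, 20, None, 16]
Insertion path: 46 -> 8 -> 26 -> 20
Result: insert 22 as right child of 20
Final tree (level order): [46, 8, 48, 7, 26, None, None, None, None, 20, None, 16, 22]


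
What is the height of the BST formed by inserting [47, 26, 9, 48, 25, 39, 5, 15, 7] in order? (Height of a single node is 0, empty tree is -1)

Insertion order: [47, 26, 9, 48, 25, 39, 5, 15, 7]
Tree (level-order array): [47, 26, 48, 9, 39, None, None, 5, 25, None, None, None, 7, 15]
Compute height bottom-up (empty subtree = -1):
  height(7) = 1 + max(-1, -1) = 0
  height(5) = 1 + max(-1, 0) = 1
  height(15) = 1 + max(-1, -1) = 0
  height(25) = 1 + max(0, -1) = 1
  height(9) = 1 + max(1, 1) = 2
  height(39) = 1 + max(-1, -1) = 0
  height(26) = 1 + max(2, 0) = 3
  height(48) = 1 + max(-1, -1) = 0
  height(47) = 1 + max(3, 0) = 4
Height = 4


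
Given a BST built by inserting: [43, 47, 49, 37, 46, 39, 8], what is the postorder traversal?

Tree insertion order: [43, 47, 49, 37, 46, 39, 8]
Tree (level-order array): [43, 37, 47, 8, 39, 46, 49]
Postorder traversal: [8, 39, 37, 46, 49, 47, 43]


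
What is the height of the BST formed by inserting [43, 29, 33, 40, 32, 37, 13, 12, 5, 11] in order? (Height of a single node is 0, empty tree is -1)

Insertion order: [43, 29, 33, 40, 32, 37, 13, 12, 5, 11]
Tree (level-order array): [43, 29, None, 13, 33, 12, None, 32, 40, 5, None, None, None, 37, None, None, 11]
Compute height bottom-up (empty subtree = -1):
  height(11) = 1 + max(-1, -1) = 0
  height(5) = 1 + max(-1, 0) = 1
  height(12) = 1 + max(1, -1) = 2
  height(13) = 1 + max(2, -1) = 3
  height(32) = 1 + max(-1, -1) = 0
  height(37) = 1 + max(-1, -1) = 0
  height(40) = 1 + max(0, -1) = 1
  height(33) = 1 + max(0, 1) = 2
  height(29) = 1 + max(3, 2) = 4
  height(43) = 1 + max(4, -1) = 5
Height = 5


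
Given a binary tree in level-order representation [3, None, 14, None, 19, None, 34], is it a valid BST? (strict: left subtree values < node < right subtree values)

Level-order array: [3, None, 14, None, 19, None, 34]
Validate using subtree bounds (lo, hi): at each node, require lo < value < hi,
then recurse left with hi=value and right with lo=value.
Preorder trace (stopping at first violation):
  at node 3 with bounds (-inf, +inf): OK
  at node 14 with bounds (3, +inf): OK
  at node 19 with bounds (14, +inf): OK
  at node 34 with bounds (19, +inf): OK
No violation found at any node.
Result: Valid BST


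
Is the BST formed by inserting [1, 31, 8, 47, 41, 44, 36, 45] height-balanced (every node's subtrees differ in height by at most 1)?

Tree (level-order array): [1, None, 31, 8, 47, None, None, 41, None, 36, 44, None, None, None, 45]
Definition: a tree is height-balanced if, at every node, |h(left) - h(right)| <= 1 (empty subtree has height -1).
Bottom-up per-node check:
  node 8: h_left=-1, h_right=-1, diff=0 [OK], height=0
  node 36: h_left=-1, h_right=-1, diff=0 [OK], height=0
  node 45: h_left=-1, h_right=-1, diff=0 [OK], height=0
  node 44: h_left=-1, h_right=0, diff=1 [OK], height=1
  node 41: h_left=0, h_right=1, diff=1 [OK], height=2
  node 47: h_left=2, h_right=-1, diff=3 [FAIL (|2--1|=3 > 1)], height=3
  node 31: h_left=0, h_right=3, diff=3 [FAIL (|0-3|=3 > 1)], height=4
  node 1: h_left=-1, h_right=4, diff=5 [FAIL (|-1-4|=5 > 1)], height=5
Node 47 violates the condition: |2 - -1| = 3 > 1.
Result: Not balanced


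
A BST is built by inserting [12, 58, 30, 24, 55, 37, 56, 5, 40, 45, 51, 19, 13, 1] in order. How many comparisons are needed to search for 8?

Search path for 8: 12 -> 5
Found: False
Comparisons: 2


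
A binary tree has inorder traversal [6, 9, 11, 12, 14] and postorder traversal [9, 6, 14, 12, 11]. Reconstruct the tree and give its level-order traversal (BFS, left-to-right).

Inorder:   [6, 9, 11, 12, 14]
Postorder: [9, 6, 14, 12, 11]
Algorithm: postorder visits root last, so walk postorder right-to-left;
each value is the root of the current inorder slice — split it at that
value, recurse on the right subtree first, then the left.
Recursive splits:
  root=11; inorder splits into left=[6, 9], right=[12, 14]
  root=12; inorder splits into left=[], right=[14]
  root=14; inorder splits into left=[], right=[]
  root=6; inorder splits into left=[], right=[9]
  root=9; inorder splits into left=[], right=[]
Reconstructed level-order: [11, 6, 12, 9, 14]


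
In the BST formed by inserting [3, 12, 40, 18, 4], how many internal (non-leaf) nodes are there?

Tree built from: [3, 12, 40, 18, 4]
Tree (level-order array): [3, None, 12, 4, 40, None, None, 18]
Rule: An internal node has at least one child.
Per-node child counts:
  node 3: 1 child(ren)
  node 12: 2 child(ren)
  node 4: 0 child(ren)
  node 40: 1 child(ren)
  node 18: 0 child(ren)
Matching nodes: [3, 12, 40]
Count of internal (non-leaf) nodes: 3


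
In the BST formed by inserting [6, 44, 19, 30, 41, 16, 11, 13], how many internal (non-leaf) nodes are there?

Tree built from: [6, 44, 19, 30, 41, 16, 11, 13]
Tree (level-order array): [6, None, 44, 19, None, 16, 30, 11, None, None, 41, None, 13]
Rule: An internal node has at least one child.
Per-node child counts:
  node 6: 1 child(ren)
  node 44: 1 child(ren)
  node 19: 2 child(ren)
  node 16: 1 child(ren)
  node 11: 1 child(ren)
  node 13: 0 child(ren)
  node 30: 1 child(ren)
  node 41: 0 child(ren)
Matching nodes: [6, 44, 19, 16, 11, 30]
Count of internal (non-leaf) nodes: 6


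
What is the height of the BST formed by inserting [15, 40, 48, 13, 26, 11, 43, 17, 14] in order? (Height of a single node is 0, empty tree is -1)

Insertion order: [15, 40, 48, 13, 26, 11, 43, 17, 14]
Tree (level-order array): [15, 13, 40, 11, 14, 26, 48, None, None, None, None, 17, None, 43]
Compute height bottom-up (empty subtree = -1):
  height(11) = 1 + max(-1, -1) = 0
  height(14) = 1 + max(-1, -1) = 0
  height(13) = 1 + max(0, 0) = 1
  height(17) = 1 + max(-1, -1) = 0
  height(26) = 1 + max(0, -1) = 1
  height(43) = 1 + max(-1, -1) = 0
  height(48) = 1 + max(0, -1) = 1
  height(40) = 1 + max(1, 1) = 2
  height(15) = 1 + max(1, 2) = 3
Height = 3


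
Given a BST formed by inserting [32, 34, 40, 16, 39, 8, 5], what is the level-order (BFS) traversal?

Tree insertion order: [32, 34, 40, 16, 39, 8, 5]
Tree (level-order array): [32, 16, 34, 8, None, None, 40, 5, None, 39]
BFS from the root, enqueuing left then right child of each popped node:
  queue [32] -> pop 32, enqueue [16, 34], visited so far: [32]
  queue [16, 34] -> pop 16, enqueue [8], visited so far: [32, 16]
  queue [34, 8] -> pop 34, enqueue [40], visited so far: [32, 16, 34]
  queue [8, 40] -> pop 8, enqueue [5], visited so far: [32, 16, 34, 8]
  queue [40, 5] -> pop 40, enqueue [39], visited so far: [32, 16, 34, 8, 40]
  queue [5, 39] -> pop 5, enqueue [none], visited so far: [32, 16, 34, 8, 40, 5]
  queue [39] -> pop 39, enqueue [none], visited so far: [32, 16, 34, 8, 40, 5, 39]
Result: [32, 16, 34, 8, 40, 5, 39]


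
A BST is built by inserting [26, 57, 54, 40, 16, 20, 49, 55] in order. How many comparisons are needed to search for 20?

Search path for 20: 26 -> 16 -> 20
Found: True
Comparisons: 3


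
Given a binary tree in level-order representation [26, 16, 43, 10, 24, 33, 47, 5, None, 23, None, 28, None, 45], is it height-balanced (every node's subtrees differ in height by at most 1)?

Tree (level-order array): [26, 16, 43, 10, 24, 33, 47, 5, None, 23, None, 28, None, 45]
Definition: a tree is height-balanced if, at every node, |h(left) - h(right)| <= 1 (empty subtree has height -1).
Bottom-up per-node check:
  node 5: h_left=-1, h_right=-1, diff=0 [OK], height=0
  node 10: h_left=0, h_right=-1, diff=1 [OK], height=1
  node 23: h_left=-1, h_right=-1, diff=0 [OK], height=0
  node 24: h_left=0, h_right=-1, diff=1 [OK], height=1
  node 16: h_left=1, h_right=1, diff=0 [OK], height=2
  node 28: h_left=-1, h_right=-1, diff=0 [OK], height=0
  node 33: h_left=0, h_right=-1, diff=1 [OK], height=1
  node 45: h_left=-1, h_right=-1, diff=0 [OK], height=0
  node 47: h_left=0, h_right=-1, diff=1 [OK], height=1
  node 43: h_left=1, h_right=1, diff=0 [OK], height=2
  node 26: h_left=2, h_right=2, diff=0 [OK], height=3
All nodes satisfy the balance condition.
Result: Balanced


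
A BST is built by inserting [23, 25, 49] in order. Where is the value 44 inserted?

Starting tree (level order): [23, None, 25, None, 49]
Insertion path: 23 -> 25 -> 49
Result: insert 44 as left child of 49
Final tree (level order): [23, None, 25, None, 49, 44]


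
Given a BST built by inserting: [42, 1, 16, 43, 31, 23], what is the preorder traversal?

Tree insertion order: [42, 1, 16, 43, 31, 23]
Tree (level-order array): [42, 1, 43, None, 16, None, None, None, 31, 23]
Preorder traversal: [42, 1, 16, 31, 23, 43]


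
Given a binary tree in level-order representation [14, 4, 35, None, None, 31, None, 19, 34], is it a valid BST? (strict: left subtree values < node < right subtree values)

Level-order array: [14, 4, 35, None, None, 31, None, 19, 34]
Validate using subtree bounds (lo, hi): at each node, require lo < value < hi,
then recurse left with hi=value and right with lo=value.
Preorder trace (stopping at first violation):
  at node 14 with bounds (-inf, +inf): OK
  at node 4 with bounds (-inf, 14): OK
  at node 35 with bounds (14, +inf): OK
  at node 31 with bounds (14, 35): OK
  at node 19 with bounds (14, 31): OK
  at node 34 with bounds (31, 35): OK
No violation found at any node.
Result: Valid BST


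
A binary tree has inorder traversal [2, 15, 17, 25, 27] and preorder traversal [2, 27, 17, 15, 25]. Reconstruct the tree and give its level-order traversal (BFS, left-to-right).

Inorder:  [2, 15, 17, 25, 27]
Preorder: [2, 27, 17, 15, 25]
Algorithm: preorder visits root first, so consume preorder in order;
for each root, split the current inorder slice at that value into
left-subtree inorder and right-subtree inorder, then recurse.
Recursive splits:
  root=2; inorder splits into left=[], right=[15, 17, 25, 27]
  root=27; inorder splits into left=[15, 17, 25], right=[]
  root=17; inorder splits into left=[15], right=[25]
  root=15; inorder splits into left=[], right=[]
  root=25; inorder splits into left=[], right=[]
Reconstructed level-order: [2, 27, 17, 15, 25]


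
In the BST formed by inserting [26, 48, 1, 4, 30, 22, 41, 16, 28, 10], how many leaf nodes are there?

Tree built from: [26, 48, 1, 4, 30, 22, 41, 16, 28, 10]
Tree (level-order array): [26, 1, 48, None, 4, 30, None, None, 22, 28, 41, 16, None, None, None, None, None, 10]
Rule: A leaf has 0 children.
Per-node child counts:
  node 26: 2 child(ren)
  node 1: 1 child(ren)
  node 4: 1 child(ren)
  node 22: 1 child(ren)
  node 16: 1 child(ren)
  node 10: 0 child(ren)
  node 48: 1 child(ren)
  node 30: 2 child(ren)
  node 28: 0 child(ren)
  node 41: 0 child(ren)
Matching nodes: [10, 28, 41]
Count of leaf nodes: 3


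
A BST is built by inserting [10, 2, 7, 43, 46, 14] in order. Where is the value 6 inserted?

Starting tree (level order): [10, 2, 43, None, 7, 14, 46]
Insertion path: 10 -> 2 -> 7
Result: insert 6 as left child of 7
Final tree (level order): [10, 2, 43, None, 7, 14, 46, 6]


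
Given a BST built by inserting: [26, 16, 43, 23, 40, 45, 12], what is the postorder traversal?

Tree insertion order: [26, 16, 43, 23, 40, 45, 12]
Tree (level-order array): [26, 16, 43, 12, 23, 40, 45]
Postorder traversal: [12, 23, 16, 40, 45, 43, 26]


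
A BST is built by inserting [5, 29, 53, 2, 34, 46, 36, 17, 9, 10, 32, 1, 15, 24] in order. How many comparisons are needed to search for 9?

Search path for 9: 5 -> 29 -> 17 -> 9
Found: True
Comparisons: 4


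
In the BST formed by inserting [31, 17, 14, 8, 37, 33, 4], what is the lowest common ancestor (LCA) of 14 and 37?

Tree insertion order: [31, 17, 14, 8, 37, 33, 4]
Tree (level-order array): [31, 17, 37, 14, None, 33, None, 8, None, None, None, 4]
In a BST, the LCA of p=14, q=37 is the first node v on the
root-to-leaf path with p <= v <= q (go left if both < v, right if both > v).
Walk from root:
  at 31: 14 <= 31 <= 37, this is the LCA
LCA = 31


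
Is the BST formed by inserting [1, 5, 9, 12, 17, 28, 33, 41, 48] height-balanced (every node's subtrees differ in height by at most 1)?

Tree (level-order array): [1, None, 5, None, 9, None, 12, None, 17, None, 28, None, 33, None, 41, None, 48]
Definition: a tree is height-balanced if, at every node, |h(left) - h(right)| <= 1 (empty subtree has height -1).
Bottom-up per-node check:
  node 48: h_left=-1, h_right=-1, diff=0 [OK], height=0
  node 41: h_left=-1, h_right=0, diff=1 [OK], height=1
  node 33: h_left=-1, h_right=1, diff=2 [FAIL (|-1-1|=2 > 1)], height=2
  node 28: h_left=-1, h_right=2, diff=3 [FAIL (|-1-2|=3 > 1)], height=3
  node 17: h_left=-1, h_right=3, diff=4 [FAIL (|-1-3|=4 > 1)], height=4
  node 12: h_left=-1, h_right=4, diff=5 [FAIL (|-1-4|=5 > 1)], height=5
  node 9: h_left=-1, h_right=5, diff=6 [FAIL (|-1-5|=6 > 1)], height=6
  node 5: h_left=-1, h_right=6, diff=7 [FAIL (|-1-6|=7 > 1)], height=7
  node 1: h_left=-1, h_right=7, diff=8 [FAIL (|-1-7|=8 > 1)], height=8
Node 33 violates the condition: |-1 - 1| = 2 > 1.
Result: Not balanced


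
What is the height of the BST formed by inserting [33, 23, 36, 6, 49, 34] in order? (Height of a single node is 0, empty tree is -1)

Insertion order: [33, 23, 36, 6, 49, 34]
Tree (level-order array): [33, 23, 36, 6, None, 34, 49]
Compute height bottom-up (empty subtree = -1):
  height(6) = 1 + max(-1, -1) = 0
  height(23) = 1 + max(0, -1) = 1
  height(34) = 1 + max(-1, -1) = 0
  height(49) = 1 + max(-1, -1) = 0
  height(36) = 1 + max(0, 0) = 1
  height(33) = 1 + max(1, 1) = 2
Height = 2


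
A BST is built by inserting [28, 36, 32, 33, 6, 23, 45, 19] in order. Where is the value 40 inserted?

Starting tree (level order): [28, 6, 36, None, 23, 32, 45, 19, None, None, 33]
Insertion path: 28 -> 36 -> 45
Result: insert 40 as left child of 45
Final tree (level order): [28, 6, 36, None, 23, 32, 45, 19, None, None, 33, 40]


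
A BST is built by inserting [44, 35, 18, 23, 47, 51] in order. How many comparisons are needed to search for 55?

Search path for 55: 44 -> 47 -> 51
Found: False
Comparisons: 3


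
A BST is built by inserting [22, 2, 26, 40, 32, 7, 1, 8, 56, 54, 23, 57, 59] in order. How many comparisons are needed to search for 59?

Search path for 59: 22 -> 26 -> 40 -> 56 -> 57 -> 59
Found: True
Comparisons: 6


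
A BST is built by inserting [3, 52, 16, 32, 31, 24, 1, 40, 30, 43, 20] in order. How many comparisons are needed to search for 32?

Search path for 32: 3 -> 52 -> 16 -> 32
Found: True
Comparisons: 4


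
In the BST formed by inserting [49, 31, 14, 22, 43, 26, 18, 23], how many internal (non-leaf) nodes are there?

Tree built from: [49, 31, 14, 22, 43, 26, 18, 23]
Tree (level-order array): [49, 31, None, 14, 43, None, 22, None, None, 18, 26, None, None, 23]
Rule: An internal node has at least one child.
Per-node child counts:
  node 49: 1 child(ren)
  node 31: 2 child(ren)
  node 14: 1 child(ren)
  node 22: 2 child(ren)
  node 18: 0 child(ren)
  node 26: 1 child(ren)
  node 23: 0 child(ren)
  node 43: 0 child(ren)
Matching nodes: [49, 31, 14, 22, 26]
Count of internal (non-leaf) nodes: 5


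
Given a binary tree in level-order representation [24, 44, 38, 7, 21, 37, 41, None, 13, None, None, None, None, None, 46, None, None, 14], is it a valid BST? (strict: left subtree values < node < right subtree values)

Level-order array: [24, 44, 38, 7, 21, 37, 41, None, 13, None, None, None, None, None, 46, None, None, 14]
Validate using subtree bounds (lo, hi): at each node, require lo < value < hi,
then recurse left with hi=value and right with lo=value.
Preorder trace (stopping at first violation):
  at node 24 with bounds (-inf, +inf): OK
  at node 44 with bounds (-inf, 24): VIOLATION
Node 44 violates its bound: not (-inf < 44 < 24).
Result: Not a valid BST


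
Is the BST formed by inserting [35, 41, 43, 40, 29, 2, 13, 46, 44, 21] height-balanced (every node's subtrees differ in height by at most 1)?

Tree (level-order array): [35, 29, 41, 2, None, 40, 43, None, 13, None, None, None, 46, None, 21, 44]
Definition: a tree is height-balanced if, at every node, |h(left) - h(right)| <= 1 (empty subtree has height -1).
Bottom-up per-node check:
  node 21: h_left=-1, h_right=-1, diff=0 [OK], height=0
  node 13: h_left=-1, h_right=0, diff=1 [OK], height=1
  node 2: h_left=-1, h_right=1, diff=2 [FAIL (|-1-1|=2 > 1)], height=2
  node 29: h_left=2, h_right=-1, diff=3 [FAIL (|2--1|=3 > 1)], height=3
  node 40: h_left=-1, h_right=-1, diff=0 [OK], height=0
  node 44: h_left=-1, h_right=-1, diff=0 [OK], height=0
  node 46: h_left=0, h_right=-1, diff=1 [OK], height=1
  node 43: h_left=-1, h_right=1, diff=2 [FAIL (|-1-1|=2 > 1)], height=2
  node 41: h_left=0, h_right=2, diff=2 [FAIL (|0-2|=2 > 1)], height=3
  node 35: h_left=3, h_right=3, diff=0 [OK], height=4
Node 2 violates the condition: |-1 - 1| = 2 > 1.
Result: Not balanced


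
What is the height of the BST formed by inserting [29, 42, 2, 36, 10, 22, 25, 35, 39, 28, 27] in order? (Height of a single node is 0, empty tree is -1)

Insertion order: [29, 42, 2, 36, 10, 22, 25, 35, 39, 28, 27]
Tree (level-order array): [29, 2, 42, None, 10, 36, None, None, 22, 35, 39, None, 25, None, None, None, None, None, 28, 27]
Compute height bottom-up (empty subtree = -1):
  height(27) = 1 + max(-1, -1) = 0
  height(28) = 1 + max(0, -1) = 1
  height(25) = 1 + max(-1, 1) = 2
  height(22) = 1 + max(-1, 2) = 3
  height(10) = 1 + max(-1, 3) = 4
  height(2) = 1 + max(-1, 4) = 5
  height(35) = 1 + max(-1, -1) = 0
  height(39) = 1 + max(-1, -1) = 0
  height(36) = 1 + max(0, 0) = 1
  height(42) = 1 + max(1, -1) = 2
  height(29) = 1 + max(5, 2) = 6
Height = 6


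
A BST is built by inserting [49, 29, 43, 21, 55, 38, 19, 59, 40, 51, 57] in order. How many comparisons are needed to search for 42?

Search path for 42: 49 -> 29 -> 43 -> 38 -> 40
Found: False
Comparisons: 5


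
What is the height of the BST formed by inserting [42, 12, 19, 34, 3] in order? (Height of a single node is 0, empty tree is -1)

Insertion order: [42, 12, 19, 34, 3]
Tree (level-order array): [42, 12, None, 3, 19, None, None, None, 34]
Compute height bottom-up (empty subtree = -1):
  height(3) = 1 + max(-1, -1) = 0
  height(34) = 1 + max(-1, -1) = 0
  height(19) = 1 + max(-1, 0) = 1
  height(12) = 1 + max(0, 1) = 2
  height(42) = 1 + max(2, -1) = 3
Height = 3


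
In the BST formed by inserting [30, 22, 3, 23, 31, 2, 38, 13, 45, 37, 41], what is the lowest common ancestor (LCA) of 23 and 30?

Tree insertion order: [30, 22, 3, 23, 31, 2, 38, 13, 45, 37, 41]
Tree (level-order array): [30, 22, 31, 3, 23, None, 38, 2, 13, None, None, 37, 45, None, None, None, None, None, None, 41]
In a BST, the LCA of p=23, q=30 is the first node v on the
root-to-leaf path with p <= v <= q (go left if both < v, right if both > v).
Walk from root:
  at 30: 23 <= 30 <= 30, this is the LCA
LCA = 30


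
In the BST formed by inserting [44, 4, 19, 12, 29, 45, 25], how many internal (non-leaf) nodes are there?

Tree built from: [44, 4, 19, 12, 29, 45, 25]
Tree (level-order array): [44, 4, 45, None, 19, None, None, 12, 29, None, None, 25]
Rule: An internal node has at least one child.
Per-node child counts:
  node 44: 2 child(ren)
  node 4: 1 child(ren)
  node 19: 2 child(ren)
  node 12: 0 child(ren)
  node 29: 1 child(ren)
  node 25: 0 child(ren)
  node 45: 0 child(ren)
Matching nodes: [44, 4, 19, 29]
Count of internal (non-leaf) nodes: 4


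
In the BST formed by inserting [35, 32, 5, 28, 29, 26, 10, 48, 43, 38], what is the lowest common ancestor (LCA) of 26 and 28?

Tree insertion order: [35, 32, 5, 28, 29, 26, 10, 48, 43, 38]
Tree (level-order array): [35, 32, 48, 5, None, 43, None, None, 28, 38, None, 26, 29, None, None, 10]
In a BST, the LCA of p=26, q=28 is the first node v on the
root-to-leaf path with p <= v <= q (go left if both < v, right if both > v).
Walk from root:
  at 35: both 26 and 28 < 35, go left
  at 32: both 26 and 28 < 32, go left
  at 5: both 26 and 28 > 5, go right
  at 28: 26 <= 28 <= 28, this is the LCA
LCA = 28


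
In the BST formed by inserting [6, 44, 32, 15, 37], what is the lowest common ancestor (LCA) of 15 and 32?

Tree insertion order: [6, 44, 32, 15, 37]
Tree (level-order array): [6, None, 44, 32, None, 15, 37]
In a BST, the LCA of p=15, q=32 is the first node v on the
root-to-leaf path with p <= v <= q (go left if both < v, right if both > v).
Walk from root:
  at 6: both 15 and 32 > 6, go right
  at 44: both 15 and 32 < 44, go left
  at 32: 15 <= 32 <= 32, this is the LCA
LCA = 32


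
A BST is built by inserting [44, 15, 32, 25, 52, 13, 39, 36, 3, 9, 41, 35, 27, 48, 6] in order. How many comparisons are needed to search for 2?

Search path for 2: 44 -> 15 -> 13 -> 3
Found: False
Comparisons: 4


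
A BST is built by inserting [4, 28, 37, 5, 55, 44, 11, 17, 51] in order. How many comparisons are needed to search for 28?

Search path for 28: 4 -> 28
Found: True
Comparisons: 2


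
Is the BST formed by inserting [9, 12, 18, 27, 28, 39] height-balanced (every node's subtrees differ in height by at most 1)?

Tree (level-order array): [9, None, 12, None, 18, None, 27, None, 28, None, 39]
Definition: a tree is height-balanced if, at every node, |h(left) - h(right)| <= 1 (empty subtree has height -1).
Bottom-up per-node check:
  node 39: h_left=-1, h_right=-1, diff=0 [OK], height=0
  node 28: h_left=-1, h_right=0, diff=1 [OK], height=1
  node 27: h_left=-1, h_right=1, diff=2 [FAIL (|-1-1|=2 > 1)], height=2
  node 18: h_left=-1, h_right=2, diff=3 [FAIL (|-1-2|=3 > 1)], height=3
  node 12: h_left=-1, h_right=3, diff=4 [FAIL (|-1-3|=4 > 1)], height=4
  node 9: h_left=-1, h_right=4, diff=5 [FAIL (|-1-4|=5 > 1)], height=5
Node 27 violates the condition: |-1 - 1| = 2 > 1.
Result: Not balanced


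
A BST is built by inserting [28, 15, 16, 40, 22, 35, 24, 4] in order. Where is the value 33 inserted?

Starting tree (level order): [28, 15, 40, 4, 16, 35, None, None, None, None, 22, None, None, None, 24]
Insertion path: 28 -> 40 -> 35
Result: insert 33 as left child of 35
Final tree (level order): [28, 15, 40, 4, 16, 35, None, None, None, None, 22, 33, None, None, 24]


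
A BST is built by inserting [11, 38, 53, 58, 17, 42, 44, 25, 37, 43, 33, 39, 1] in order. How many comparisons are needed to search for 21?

Search path for 21: 11 -> 38 -> 17 -> 25
Found: False
Comparisons: 4


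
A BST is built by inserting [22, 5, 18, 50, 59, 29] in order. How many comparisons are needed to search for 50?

Search path for 50: 22 -> 50
Found: True
Comparisons: 2


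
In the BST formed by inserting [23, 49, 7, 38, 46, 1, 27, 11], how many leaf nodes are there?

Tree built from: [23, 49, 7, 38, 46, 1, 27, 11]
Tree (level-order array): [23, 7, 49, 1, 11, 38, None, None, None, None, None, 27, 46]
Rule: A leaf has 0 children.
Per-node child counts:
  node 23: 2 child(ren)
  node 7: 2 child(ren)
  node 1: 0 child(ren)
  node 11: 0 child(ren)
  node 49: 1 child(ren)
  node 38: 2 child(ren)
  node 27: 0 child(ren)
  node 46: 0 child(ren)
Matching nodes: [1, 11, 27, 46]
Count of leaf nodes: 4


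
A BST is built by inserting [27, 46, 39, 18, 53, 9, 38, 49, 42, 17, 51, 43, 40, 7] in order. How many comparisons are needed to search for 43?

Search path for 43: 27 -> 46 -> 39 -> 42 -> 43
Found: True
Comparisons: 5


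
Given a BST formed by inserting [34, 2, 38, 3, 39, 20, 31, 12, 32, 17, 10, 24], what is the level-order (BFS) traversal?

Tree insertion order: [34, 2, 38, 3, 39, 20, 31, 12, 32, 17, 10, 24]
Tree (level-order array): [34, 2, 38, None, 3, None, 39, None, 20, None, None, 12, 31, 10, 17, 24, 32]
BFS from the root, enqueuing left then right child of each popped node:
  queue [34] -> pop 34, enqueue [2, 38], visited so far: [34]
  queue [2, 38] -> pop 2, enqueue [3], visited so far: [34, 2]
  queue [38, 3] -> pop 38, enqueue [39], visited so far: [34, 2, 38]
  queue [3, 39] -> pop 3, enqueue [20], visited so far: [34, 2, 38, 3]
  queue [39, 20] -> pop 39, enqueue [none], visited so far: [34, 2, 38, 3, 39]
  queue [20] -> pop 20, enqueue [12, 31], visited so far: [34, 2, 38, 3, 39, 20]
  queue [12, 31] -> pop 12, enqueue [10, 17], visited so far: [34, 2, 38, 3, 39, 20, 12]
  queue [31, 10, 17] -> pop 31, enqueue [24, 32], visited so far: [34, 2, 38, 3, 39, 20, 12, 31]
  queue [10, 17, 24, 32] -> pop 10, enqueue [none], visited so far: [34, 2, 38, 3, 39, 20, 12, 31, 10]
  queue [17, 24, 32] -> pop 17, enqueue [none], visited so far: [34, 2, 38, 3, 39, 20, 12, 31, 10, 17]
  queue [24, 32] -> pop 24, enqueue [none], visited so far: [34, 2, 38, 3, 39, 20, 12, 31, 10, 17, 24]
  queue [32] -> pop 32, enqueue [none], visited so far: [34, 2, 38, 3, 39, 20, 12, 31, 10, 17, 24, 32]
Result: [34, 2, 38, 3, 39, 20, 12, 31, 10, 17, 24, 32]


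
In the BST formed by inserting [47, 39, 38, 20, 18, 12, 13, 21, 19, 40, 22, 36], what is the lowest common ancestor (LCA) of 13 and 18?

Tree insertion order: [47, 39, 38, 20, 18, 12, 13, 21, 19, 40, 22, 36]
Tree (level-order array): [47, 39, None, 38, 40, 20, None, None, None, 18, 21, 12, 19, None, 22, None, 13, None, None, None, 36]
In a BST, the LCA of p=13, q=18 is the first node v on the
root-to-leaf path with p <= v <= q (go left if both < v, right if both > v).
Walk from root:
  at 47: both 13 and 18 < 47, go left
  at 39: both 13 and 18 < 39, go left
  at 38: both 13 and 18 < 38, go left
  at 20: both 13 and 18 < 20, go left
  at 18: 13 <= 18 <= 18, this is the LCA
LCA = 18


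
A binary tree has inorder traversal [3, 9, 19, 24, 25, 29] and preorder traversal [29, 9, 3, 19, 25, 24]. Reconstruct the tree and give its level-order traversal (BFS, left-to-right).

Inorder:  [3, 9, 19, 24, 25, 29]
Preorder: [29, 9, 3, 19, 25, 24]
Algorithm: preorder visits root first, so consume preorder in order;
for each root, split the current inorder slice at that value into
left-subtree inorder and right-subtree inorder, then recurse.
Recursive splits:
  root=29; inorder splits into left=[3, 9, 19, 24, 25], right=[]
  root=9; inorder splits into left=[3], right=[19, 24, 25]
  root=3; inorder splits into left=[], right=[]
  root=19; inorder splits into left=[], right=[24, 25]
  root=25; inorder splits into left=[24], right=[]
  root=24; inorder splits into left=[], right=[]
Reconstructed level-order: [29, 9, 3, 19, 25, 24]


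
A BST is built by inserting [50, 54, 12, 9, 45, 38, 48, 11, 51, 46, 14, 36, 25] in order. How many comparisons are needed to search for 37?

Search path for 37: 50 -> 12 -> 45 -> 38 -> 14 -> 36
Found: False
Comparisons: 6


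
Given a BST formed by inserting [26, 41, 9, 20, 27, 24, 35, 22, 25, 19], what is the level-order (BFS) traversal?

Tree insertion order: [26, 41, 9, 20, 27, 24, 35, 22, 25, 19]
Tree (level-order array): [26, 9, 41, None, 20, 27, None, 19, 24, None, 35, None, None, 22, 25]
BFS from the root, enqueuing left then right child of each popped node:
  queue [26] -> pop 26, enqueue [9, 41], visited so far: [26]
  queue [9, 41] -> pop 9, enqueue [20], visited so far: [26, 9]
  queue [41, 20] -> pop 41, enqueue [27], visited so far: [26, 9, 41]
  queue [20, 27] -> pop 20, enqueue [19, 24], visited so far: [26, 9, 41, 20]
  queue [27, 19, 24] -> pop 27, enqueue [35], visited so far: [26, 9, 41, 20, 27]
  queue [19, 24, 35] -> pop 19, enqueue [none], visited so far: [26, 9, 41, 20, 27, 19]
  queue [24, 35] -> pop 24, enqueue [22, 25], visited so far: [26, 9, 41, 20, 27, 19, 24]
  queue [35, 22, 25] -> pop 35, enqueue [none], visited so far: [26, 9, 41, 20, 27, 19, 24, 35]
  queue [22, 25] -> pop 22, enqueue [none], visited so far: [26, 9, 41, 20, 27, 19, 24, 35, 22]
  queue [25] -> pop 25, enqueue [none], visited so far: [26, 9, 41, 20, 27, 19, 24, 35, 22, 25]
Result: [26, 9, 41, 20, 27, 19, 24, 35, 22, 25]


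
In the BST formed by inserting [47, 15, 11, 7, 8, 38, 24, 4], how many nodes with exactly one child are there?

Tree built from: [47, 15, 11, 7, 8, 38, 24, 4]
Tree (level-order array): [47, 15, None, 11, 38, 7, None, 24, None, 4, 8]
Rule: These are nodes with exactly 1 non-null child.
Per-node child counts:
  node 47: 1 child(ren)
  node 15: 2 child(ren)
  node 11: 1 child(ren)
  node 7: 2 child(ren)
  node 4: 0 child(ren)
  node 8: 0 child(ren)
  node 38: 1 child(ren)
  node 24: 0 child(ren)
Matching nodes: [47, 11, 38]
Count of nodes with exactly one child: 3


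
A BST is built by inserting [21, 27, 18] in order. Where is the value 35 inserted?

Starting tree (level order): [21, 18, 27]
Insertion path: 21 -> 27
Result: insert 35 as right child of 27
Final tree (level order): [21, 18, 27, None, None, None, 35]


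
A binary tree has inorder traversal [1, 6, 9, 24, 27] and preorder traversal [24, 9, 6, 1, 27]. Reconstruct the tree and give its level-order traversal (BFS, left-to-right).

Inorder:  [1, 6, 9, 24, 27]
Preorder: [24, 9, 6, 1, 27]
Algorithm: preorder visits root first, so consume preorder in order;
for each root, split the current inorder slice at that value into
left-subtree inorder and right-subtree inorder, then recurse.
Recursive splits:
  root=24; inorder splits into left=[1, 6, 9], right=[27]
  root=9; inorder splits into left=[1, 6], right=[]
  root=6; inorder splits into left=[1], right=[]
  root=1; inorder splits into left=[], right=[]
  root=27; inorder splits into left=[], right=[]
Reconstructed level-order: [24, 9, 27, 6, 1]


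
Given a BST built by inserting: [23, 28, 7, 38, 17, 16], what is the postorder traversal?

Tree insertion order: [23, 28, 7, 38, 17, 16]
Tree (level-order array): [23, 7, 28, None, 17, None, 38, 16]
Postorder traversal: [16, 17, 7, 38, 28, 23]


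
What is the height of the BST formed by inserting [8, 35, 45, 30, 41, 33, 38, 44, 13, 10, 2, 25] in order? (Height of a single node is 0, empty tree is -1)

Insertion order: [8, 35, 45, 30, 41, 33, 38, 44, 13, 10, 2, 25]
Tree (level-order array): [8, 2, 35, None, None, 30, 45, 13, 33, 41, None, 10, 25, None, None, 38, 44]
Compute height bottom-up (empty subtree = -1):
  height(2) = 1 + max(-1, -1) = 0
  height(10) = 1 + max(-1, -1) = 0
  height(25) = 1 + max(-1, -1) = 0
  height(13) = 1 + max(0, 0) = 1
  height(33) = 1 + max(-1, -1) = 0
  height(30) = 1 + max(1, 0) = 2
  height(38) = 1 + max(-1, -1) = 0
  height(44) = 1 + max(-1, -1) = 0
  height(41) = 1 + max(0, 0) = 1
  height(45) = 1 + max(1, -1) = 2
  height(35) = 1 + max(2, 2) = 3
  height(8) = 1 + max(0, 3) = 4
Height = 4


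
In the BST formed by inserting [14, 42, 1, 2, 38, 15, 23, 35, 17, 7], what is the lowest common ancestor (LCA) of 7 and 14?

Tree insertion order: [14, 42, 1, 2, 38, 15, 23, 35, 17, 7]
Tree (level-order array): [14, 1, 42, None, 2, 38, None, None, 7, 15, None, None, None, None, 23, 17, 35]
In a BST, the LCA of p=7, q=14 is the first node v on the
root-to-leaf path with p <= v <= q (go left if both < v, right if both > v).
Walk from root:
  at 14: 7 <= 14 <= 14, this is the LCA
LCA = 14


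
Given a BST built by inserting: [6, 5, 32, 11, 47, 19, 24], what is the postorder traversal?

Tree insertion order: [6, 5, 32, 11, 47, 19, 24]
Tree (level-order array): [6, 5, 32, None, None, 11, 47, None, 19, None, None, None, 24]
Postorder traversal: [5, 24, 19, 11, 47, 32, 6]


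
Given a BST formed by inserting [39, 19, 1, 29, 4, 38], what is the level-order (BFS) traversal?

Tree insertion order: [39, 19, 1, 29, 4, 38]
Tree (level-order array): [39, 19, None, 1, 29, None, 4, None, 38]
BFS from the root, enqueuing left then right child of each popped node:
  queue [39] -> pop 39, enqueue [19], visited so far: [39]
  queue [19] -> pop 19, enqueue [1, 29], visited so far: [39, 19]
  queue [1, 29] -> pop 1, enqueue [4], visited so far: [39, 19, 1]
  queue [29, 4] -> pop 29, enqueue [38], visited so far: [39, 19, 1, 29]
  queue [4, 38] -> pop 4, enqueue [none], visited so far: [39, 19, 1, 29, 4]
  queue [38] -> pop 38, enqueue [none], visited so far: [39, 19, 1, 29, 4, 38]
Result: [39, 19, 1, 29, 4, 38]


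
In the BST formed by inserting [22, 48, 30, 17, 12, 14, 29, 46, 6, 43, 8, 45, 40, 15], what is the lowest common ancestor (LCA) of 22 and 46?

Tree insertion order: [22, 48, 30, 17, 12, 14, 29, 46, 6, 43, 8, 45, 40, 15]
Tree (level-order array): [22, 17, 48, 12, None, 30, None, 6, 14, 29, 46, None, 8, None, 15, None, None, 43, None, None, None, None, None, 40, 45]
In a BST, the LCA of p=22, q=46 is the first node v on the
root-to-leaf path with p <= v <= q (go left if both < v, right if both > v).
Walk from root:
  at 22: 22 <= 22 <= 46, this is the LCA
LCA = 22


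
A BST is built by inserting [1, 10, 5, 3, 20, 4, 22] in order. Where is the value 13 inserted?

Starting tree (level order): [1, None, 10, 5, 20, 3, None, None, 22, None, 4]
Insertion path: 1 -> 10 -> 20
Result: insert 13 as left child of 20
Final tree (level order): [1, None, 10, 5, 20, 3, None, 13, 22, None, 4]


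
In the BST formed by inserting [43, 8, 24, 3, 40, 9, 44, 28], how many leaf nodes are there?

Tree built from: [43, 8, 24, 3, 40, 9, 44, 28]
Tree (level-order array): [43, 8, 44, 3, 24, None, None, None, None, 9, 40, None, None, 28]
Rule: A leaf has 0 children.
Per-node child counts:
  node 43: 2 child(ren)
  node 8: 2 child(ren)
  node 3: 0 child(ren)
  node 24: 2 child(ren)
  node 9: 0 child(ren)
  node 40: 1 child(ren)
  node 28: 0 child(ren)
  node 44: 0 child(ren)
Matching nodes: [3, 9, 28, 44]
Count of leaf nodes: 4


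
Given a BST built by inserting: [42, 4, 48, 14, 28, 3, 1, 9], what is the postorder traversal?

Tree insertion order: [42, 4, 48, 14, 28, 3, 1, 9]
Tree (level-order array): [42, 4, 48, 3, 14, None, None, 1, None, 9, 28]
Postorder traversal: [1, 3, 9, 28, 14, 4, 48, 42]


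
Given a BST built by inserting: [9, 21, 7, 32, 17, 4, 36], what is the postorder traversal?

Tree insertion order: [9, 21, 7, 32, 17, 4, 36]
Tree (level-order array): [9, 7, 21, 4, None, 17, 32, None, None, None, None, None, 36]
Postorder traversal: [4, 7, 17, 36, 32, 21, 9]


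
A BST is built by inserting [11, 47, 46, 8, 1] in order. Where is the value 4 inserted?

Starting tree (level order): [11, 8, 47, 1, None, 46]
Insertion path: 11 -> 8 -> 1
Result: insert 4 as right child of 1
Final tree (level order): [11, 8, 47, 1, None, 46, None, None, 4]


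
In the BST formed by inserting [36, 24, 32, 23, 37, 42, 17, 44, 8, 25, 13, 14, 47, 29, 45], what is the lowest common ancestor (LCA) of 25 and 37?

Tree insertion order: [36, 24, 32, 23, 37, 42, 17, 44, 8, 25, 13, 14, 47, 29, 45]
Tree (level-order array): [36, 24, 37, 23, 32, None, 42, 17, None, 25, None, None, 44, 8, None, None, 29, None, 47, None, 13, None, None, 45, None, None, 14]
In a BST, the LCA of p=25, q=37 is the first node v on the
root-to-leaf path with p <= v <= q (go left if both < v, right if both > v).
Walk from root:
  at 36: 25 <= 36 <= 37, this is the LCA
LCA = 36


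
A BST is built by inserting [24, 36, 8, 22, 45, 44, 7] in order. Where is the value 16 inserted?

Starting tree (level order): [24, 8, 36, 7, 22, None, 45, None, None, None, None, 44]
Insertion path: 24 -> 8 -> 22
Result: insert 16 as left child of 22
Final tree (level order): [24, 8, 36, 7, 22, None, 45, None, None, 16, None, 44]


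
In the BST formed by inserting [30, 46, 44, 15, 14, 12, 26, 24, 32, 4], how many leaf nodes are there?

Tree built from: [30, 46, 44, 15, 14, 12, 26, 24, 32, 4]
Tree (level-order array): [30, 15, 46, 14, 26, 44, None, 12, None, 24, None, 32, None, 4]
Rule: A leaf has 0 children.
Per-node child counts:
  node 30: 2 child(ren)
  node 15: 2 child(ren)
  node 14: 1 child(ren)
  node 12: 1 child(ren)
  node 4: 0 child(ren)
  node 26: 1 child(ren)
  node 24: 0 child(ren)
  node 46: 1 child(ren)
  node 44: 1 child(ren)
  node 32: 0 child(ren)
Matching nodes: [4, 24, 32]
Count of leaf nodes: 3


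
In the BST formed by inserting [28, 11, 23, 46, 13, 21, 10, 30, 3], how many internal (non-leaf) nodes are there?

Tree built from: [28, 11, 23, 46, 13, 21, 10, 30, 3]
Tree (level-order array): [28, 11, 46, 10, 23, 30, None, 3, None, 13, None, None, None, None, None, None, 21]
Rule: An internal node has at least one child.
Per-node child counts:
  node 28: 2 child(ren)
  node 11: 2 child(ren)
  node 10: 1 child(ren)
  node 3: 0 child(ren)
  node 23: 1 child(ren)
  node 13: 1 child(ren)
  node 21: 0 child(ren)
  node 46: 1 child(ren)
  node 30: 0 child(ren)
Matching nodes: [28, 11, 10, 23, 13, 46]
Count of internal (non-leaf) nodes: 6
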